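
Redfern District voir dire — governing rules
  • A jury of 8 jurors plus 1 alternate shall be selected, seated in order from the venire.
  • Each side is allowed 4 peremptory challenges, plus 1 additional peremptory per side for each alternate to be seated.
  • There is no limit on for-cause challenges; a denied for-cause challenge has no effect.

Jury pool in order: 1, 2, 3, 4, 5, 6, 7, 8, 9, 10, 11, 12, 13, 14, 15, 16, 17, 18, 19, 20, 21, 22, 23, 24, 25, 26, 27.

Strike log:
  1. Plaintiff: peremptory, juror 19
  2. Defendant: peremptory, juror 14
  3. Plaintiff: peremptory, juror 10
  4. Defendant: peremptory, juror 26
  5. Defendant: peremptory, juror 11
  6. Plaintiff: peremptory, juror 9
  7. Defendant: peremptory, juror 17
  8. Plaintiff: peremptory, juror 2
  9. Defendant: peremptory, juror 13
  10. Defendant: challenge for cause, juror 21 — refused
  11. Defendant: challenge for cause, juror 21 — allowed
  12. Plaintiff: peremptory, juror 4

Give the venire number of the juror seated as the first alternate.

Removed: #2, #4, #9, #10, #11, #13, #14, #17, #19, #21, #26.
Seating in order: seats 1–8 → #1, #3, #5, #6, #7, #8, #12, #15; alternates → #16.
So alternate 1 is #16.

16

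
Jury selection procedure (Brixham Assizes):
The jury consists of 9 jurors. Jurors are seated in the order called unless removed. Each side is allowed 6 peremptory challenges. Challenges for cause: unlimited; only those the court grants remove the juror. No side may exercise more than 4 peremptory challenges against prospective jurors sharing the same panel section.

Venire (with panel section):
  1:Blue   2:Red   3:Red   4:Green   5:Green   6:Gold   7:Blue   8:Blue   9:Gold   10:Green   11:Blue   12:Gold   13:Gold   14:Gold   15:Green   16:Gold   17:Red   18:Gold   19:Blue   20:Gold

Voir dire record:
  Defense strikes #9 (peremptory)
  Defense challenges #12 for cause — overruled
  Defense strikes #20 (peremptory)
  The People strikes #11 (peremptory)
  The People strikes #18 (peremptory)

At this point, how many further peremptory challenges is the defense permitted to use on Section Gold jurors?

Defense peremptories so far: #9, #20 — 2 of 6 used, 4 left overall.
Against Section Gold: #9, #20 — 2 used; per-section cap 4 leaves 2.
Binding limit: min(4, 2) = 2.

2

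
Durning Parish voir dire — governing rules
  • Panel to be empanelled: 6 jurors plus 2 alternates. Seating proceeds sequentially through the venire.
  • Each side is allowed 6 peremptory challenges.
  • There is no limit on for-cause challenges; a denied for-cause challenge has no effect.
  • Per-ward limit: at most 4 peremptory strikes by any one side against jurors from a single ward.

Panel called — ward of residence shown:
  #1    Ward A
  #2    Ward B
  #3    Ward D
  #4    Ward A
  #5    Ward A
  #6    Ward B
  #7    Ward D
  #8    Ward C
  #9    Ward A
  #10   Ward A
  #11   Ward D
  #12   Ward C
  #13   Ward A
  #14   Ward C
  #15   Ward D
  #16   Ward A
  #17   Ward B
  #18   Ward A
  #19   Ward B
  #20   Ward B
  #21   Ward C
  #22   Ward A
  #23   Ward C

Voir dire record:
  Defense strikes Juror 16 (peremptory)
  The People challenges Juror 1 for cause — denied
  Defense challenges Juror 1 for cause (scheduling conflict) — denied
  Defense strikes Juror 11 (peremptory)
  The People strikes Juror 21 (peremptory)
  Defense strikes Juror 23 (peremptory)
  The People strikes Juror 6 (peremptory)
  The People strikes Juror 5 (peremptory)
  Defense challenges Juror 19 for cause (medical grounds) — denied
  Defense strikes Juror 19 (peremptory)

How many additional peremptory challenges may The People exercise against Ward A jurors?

The People peremptories so far: #21, #6, #5 — 3 of 6 used, 3 left overall.
Against Ward A: #5 — 1 used; per-ward cap 4 leaves 3.
Binding limit: min(3, 3) = 3.

3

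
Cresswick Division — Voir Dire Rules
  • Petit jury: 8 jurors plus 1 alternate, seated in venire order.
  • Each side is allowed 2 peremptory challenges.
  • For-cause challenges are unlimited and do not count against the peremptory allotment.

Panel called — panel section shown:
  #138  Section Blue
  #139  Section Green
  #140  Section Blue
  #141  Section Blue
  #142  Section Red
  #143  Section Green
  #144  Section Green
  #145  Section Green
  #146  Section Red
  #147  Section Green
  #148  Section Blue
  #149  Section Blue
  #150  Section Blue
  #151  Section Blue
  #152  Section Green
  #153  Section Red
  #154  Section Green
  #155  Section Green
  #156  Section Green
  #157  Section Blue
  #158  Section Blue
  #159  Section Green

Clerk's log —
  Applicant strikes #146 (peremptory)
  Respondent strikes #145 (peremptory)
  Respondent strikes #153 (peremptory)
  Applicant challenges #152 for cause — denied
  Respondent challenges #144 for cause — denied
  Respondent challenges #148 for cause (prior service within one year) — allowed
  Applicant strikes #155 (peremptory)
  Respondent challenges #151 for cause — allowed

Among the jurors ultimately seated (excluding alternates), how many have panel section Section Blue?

Removed: #145, #146, #148, #151, #153, #155.
Seated jurors 1–8: #138, #139, #140, #141, #142, #143, #144, #147 (alternates #149 not counted).
Of those, in Section Blue: #138, #140, #141 → 3.

3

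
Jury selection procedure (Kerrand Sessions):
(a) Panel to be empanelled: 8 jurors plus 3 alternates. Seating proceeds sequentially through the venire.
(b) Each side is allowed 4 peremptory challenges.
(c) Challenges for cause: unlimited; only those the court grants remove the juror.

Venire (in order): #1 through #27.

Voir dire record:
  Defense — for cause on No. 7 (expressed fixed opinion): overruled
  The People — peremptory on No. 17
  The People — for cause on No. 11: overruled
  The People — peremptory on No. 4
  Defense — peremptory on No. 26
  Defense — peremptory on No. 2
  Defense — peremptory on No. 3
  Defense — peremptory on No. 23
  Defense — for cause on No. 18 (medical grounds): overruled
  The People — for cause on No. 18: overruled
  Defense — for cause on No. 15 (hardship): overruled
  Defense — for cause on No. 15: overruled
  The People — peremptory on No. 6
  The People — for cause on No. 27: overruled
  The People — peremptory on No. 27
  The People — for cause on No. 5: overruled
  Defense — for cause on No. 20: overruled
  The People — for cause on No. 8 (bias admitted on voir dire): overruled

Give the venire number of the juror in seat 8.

Removed: #2, #3, #4, #6, #17, #23, #26, #27. (#5, #7, #8, #11, #15, #18, #20 stay — for-cause denied.)
Filling seats in venire order through position 8: #1, #5, #7, #8, #9, #10, #11, #12.
So seat 8 is #12.

12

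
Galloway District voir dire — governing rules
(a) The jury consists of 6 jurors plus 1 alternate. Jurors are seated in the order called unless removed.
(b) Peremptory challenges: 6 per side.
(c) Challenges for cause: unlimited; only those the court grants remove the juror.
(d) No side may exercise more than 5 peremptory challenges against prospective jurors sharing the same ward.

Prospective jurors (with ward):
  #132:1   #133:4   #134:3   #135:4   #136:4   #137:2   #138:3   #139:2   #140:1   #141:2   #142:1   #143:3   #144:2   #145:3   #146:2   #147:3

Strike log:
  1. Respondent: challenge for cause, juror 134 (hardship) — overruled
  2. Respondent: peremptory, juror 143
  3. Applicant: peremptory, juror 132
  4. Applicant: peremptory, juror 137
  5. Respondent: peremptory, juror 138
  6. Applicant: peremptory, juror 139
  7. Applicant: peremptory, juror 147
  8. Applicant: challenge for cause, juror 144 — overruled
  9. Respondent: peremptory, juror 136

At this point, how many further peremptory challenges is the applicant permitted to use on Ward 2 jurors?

Applicant peremptories so far: #132, #137, #139, #147 — 4 of 6 used, 2 left overall.
Against Ward 2: #137, #139 — 2 used; per-ward cap 5 leaves 3.
Binding limit: min(2, 3) = 2.

2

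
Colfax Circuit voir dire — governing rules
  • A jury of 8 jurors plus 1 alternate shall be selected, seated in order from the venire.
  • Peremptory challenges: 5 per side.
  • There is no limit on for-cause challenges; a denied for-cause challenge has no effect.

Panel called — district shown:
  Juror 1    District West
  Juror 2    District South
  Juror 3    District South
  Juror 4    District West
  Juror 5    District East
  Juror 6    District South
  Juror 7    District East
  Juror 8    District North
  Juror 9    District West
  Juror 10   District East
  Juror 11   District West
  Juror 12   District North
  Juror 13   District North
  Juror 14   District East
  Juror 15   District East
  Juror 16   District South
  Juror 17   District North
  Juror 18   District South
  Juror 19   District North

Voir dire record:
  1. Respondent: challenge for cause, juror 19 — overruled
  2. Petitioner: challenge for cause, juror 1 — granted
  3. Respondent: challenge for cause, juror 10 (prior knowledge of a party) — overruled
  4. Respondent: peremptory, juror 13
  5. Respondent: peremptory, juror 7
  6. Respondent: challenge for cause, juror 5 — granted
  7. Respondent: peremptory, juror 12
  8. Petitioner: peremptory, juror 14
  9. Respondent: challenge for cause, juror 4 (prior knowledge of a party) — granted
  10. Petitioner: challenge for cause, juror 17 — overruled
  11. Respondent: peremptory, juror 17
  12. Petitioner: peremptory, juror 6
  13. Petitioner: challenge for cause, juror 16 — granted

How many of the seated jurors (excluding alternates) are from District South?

3

Removed: #1, #4, #5, #6, #7, #12, #13, #14, #16, #17.
Seated jurors 1–8: #2, #3, #8, #9, #10, #11, #15, #18 (alternates #19 not counted).
Of those, in District South: #2, #3, #18 → 3.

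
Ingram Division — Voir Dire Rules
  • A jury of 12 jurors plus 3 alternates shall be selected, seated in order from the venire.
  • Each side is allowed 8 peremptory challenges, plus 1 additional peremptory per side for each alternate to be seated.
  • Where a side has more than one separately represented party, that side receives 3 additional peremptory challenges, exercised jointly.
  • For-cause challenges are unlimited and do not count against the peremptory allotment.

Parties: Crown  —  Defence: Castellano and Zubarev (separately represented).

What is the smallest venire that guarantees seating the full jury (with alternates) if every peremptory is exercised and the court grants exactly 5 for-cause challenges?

45

Seats to fill: 12 + 3 alternates = 15.
Peremptories — Crown: 8 + 1×3 = 11; Defence: 8 + 1×3 + 3 = 14; total 25.
For-cause removals: 5.
Minimum venire: 15 + 25 + 5 = 45.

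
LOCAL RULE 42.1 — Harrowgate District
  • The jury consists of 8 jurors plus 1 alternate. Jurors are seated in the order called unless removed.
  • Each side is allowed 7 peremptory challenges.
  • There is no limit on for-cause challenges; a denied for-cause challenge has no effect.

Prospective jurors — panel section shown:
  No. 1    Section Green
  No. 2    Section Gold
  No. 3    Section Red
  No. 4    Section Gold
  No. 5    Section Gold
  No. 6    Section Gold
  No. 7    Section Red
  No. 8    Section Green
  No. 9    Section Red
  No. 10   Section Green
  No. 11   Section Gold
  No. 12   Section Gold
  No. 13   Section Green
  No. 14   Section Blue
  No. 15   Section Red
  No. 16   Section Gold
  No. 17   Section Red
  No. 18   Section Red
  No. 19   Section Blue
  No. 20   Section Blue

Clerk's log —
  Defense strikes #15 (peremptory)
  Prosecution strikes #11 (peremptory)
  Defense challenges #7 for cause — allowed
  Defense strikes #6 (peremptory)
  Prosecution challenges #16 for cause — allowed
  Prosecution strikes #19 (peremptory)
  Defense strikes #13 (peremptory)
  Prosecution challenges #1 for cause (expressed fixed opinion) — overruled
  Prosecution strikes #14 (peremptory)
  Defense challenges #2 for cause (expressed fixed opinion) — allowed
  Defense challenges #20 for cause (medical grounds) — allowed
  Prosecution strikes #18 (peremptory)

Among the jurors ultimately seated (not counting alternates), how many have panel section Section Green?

3

Removed: #2, #6, #7, #11, #13, #14, #15, #16, #18, #19, #20.
Seated jurors 1–8: #1, #3, #4, #5, #8, #9, #10, #12 (alternates #17 not counted).
Of those, in Section Green: #1, #8, #10 → 3.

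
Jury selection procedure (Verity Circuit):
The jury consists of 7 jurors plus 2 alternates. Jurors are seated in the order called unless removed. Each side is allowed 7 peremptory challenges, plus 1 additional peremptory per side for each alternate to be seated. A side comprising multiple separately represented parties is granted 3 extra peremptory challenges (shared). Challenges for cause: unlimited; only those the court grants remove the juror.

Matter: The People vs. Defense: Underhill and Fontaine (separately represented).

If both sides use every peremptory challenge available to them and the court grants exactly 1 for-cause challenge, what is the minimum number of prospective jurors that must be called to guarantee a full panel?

Seats to fill: 7 + 2 alternates = 9.
Peremptories — The People: 7 + 1×2 = 9; Defense: 7 + 1×2 + 3 = 12; total 21.
For-cause removals: 1.
Minimum venire: 9 + 21 + 1 = 31.

31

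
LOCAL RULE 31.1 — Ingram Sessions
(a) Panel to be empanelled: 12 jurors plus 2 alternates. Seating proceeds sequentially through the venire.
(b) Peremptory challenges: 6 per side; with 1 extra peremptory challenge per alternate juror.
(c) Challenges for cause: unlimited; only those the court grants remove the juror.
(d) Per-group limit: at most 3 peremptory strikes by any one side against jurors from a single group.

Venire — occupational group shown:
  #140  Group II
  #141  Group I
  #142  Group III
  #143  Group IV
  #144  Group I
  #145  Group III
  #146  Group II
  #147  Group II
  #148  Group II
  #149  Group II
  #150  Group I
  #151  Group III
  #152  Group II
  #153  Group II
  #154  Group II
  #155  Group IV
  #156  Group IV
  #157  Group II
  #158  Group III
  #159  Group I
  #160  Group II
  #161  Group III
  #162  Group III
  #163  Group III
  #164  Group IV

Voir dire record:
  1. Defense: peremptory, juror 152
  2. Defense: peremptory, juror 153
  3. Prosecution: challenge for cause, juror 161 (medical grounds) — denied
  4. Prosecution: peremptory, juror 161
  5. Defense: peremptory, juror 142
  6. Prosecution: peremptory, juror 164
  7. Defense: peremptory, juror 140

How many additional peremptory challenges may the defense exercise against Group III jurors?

Defense peremptories so far: #152, #153, #142, #140 — 4 of 8 used, 4 left overall.
Against Group III: #142 — 1 used; per-group cap 3 leaves 2.
Binding limit: min(4, 2) = 2.

2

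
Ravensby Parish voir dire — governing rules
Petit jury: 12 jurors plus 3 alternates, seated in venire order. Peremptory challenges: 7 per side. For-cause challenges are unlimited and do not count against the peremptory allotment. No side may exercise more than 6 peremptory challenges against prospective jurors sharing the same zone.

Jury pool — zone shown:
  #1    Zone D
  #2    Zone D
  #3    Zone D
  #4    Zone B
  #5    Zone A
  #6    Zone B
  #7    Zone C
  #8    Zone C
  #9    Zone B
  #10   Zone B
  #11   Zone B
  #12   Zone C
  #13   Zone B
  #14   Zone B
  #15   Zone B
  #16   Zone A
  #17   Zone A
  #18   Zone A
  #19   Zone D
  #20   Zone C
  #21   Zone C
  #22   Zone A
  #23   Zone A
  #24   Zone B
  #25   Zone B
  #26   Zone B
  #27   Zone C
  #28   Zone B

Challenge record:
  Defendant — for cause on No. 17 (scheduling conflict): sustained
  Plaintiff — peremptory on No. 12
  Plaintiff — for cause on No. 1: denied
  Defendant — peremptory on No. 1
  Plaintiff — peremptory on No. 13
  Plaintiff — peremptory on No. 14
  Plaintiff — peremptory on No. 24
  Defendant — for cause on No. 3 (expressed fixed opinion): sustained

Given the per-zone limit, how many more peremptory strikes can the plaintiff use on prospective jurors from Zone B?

Plaintiff peremptories so far: #12, #13, #14, #24 — 4 of 7 used, 3 left overall.
Against Zone B: #13, #14, #24 — 3 used; per-zone cap 6 leaves 3.
Binding limit: min(3, 3) = 3.

3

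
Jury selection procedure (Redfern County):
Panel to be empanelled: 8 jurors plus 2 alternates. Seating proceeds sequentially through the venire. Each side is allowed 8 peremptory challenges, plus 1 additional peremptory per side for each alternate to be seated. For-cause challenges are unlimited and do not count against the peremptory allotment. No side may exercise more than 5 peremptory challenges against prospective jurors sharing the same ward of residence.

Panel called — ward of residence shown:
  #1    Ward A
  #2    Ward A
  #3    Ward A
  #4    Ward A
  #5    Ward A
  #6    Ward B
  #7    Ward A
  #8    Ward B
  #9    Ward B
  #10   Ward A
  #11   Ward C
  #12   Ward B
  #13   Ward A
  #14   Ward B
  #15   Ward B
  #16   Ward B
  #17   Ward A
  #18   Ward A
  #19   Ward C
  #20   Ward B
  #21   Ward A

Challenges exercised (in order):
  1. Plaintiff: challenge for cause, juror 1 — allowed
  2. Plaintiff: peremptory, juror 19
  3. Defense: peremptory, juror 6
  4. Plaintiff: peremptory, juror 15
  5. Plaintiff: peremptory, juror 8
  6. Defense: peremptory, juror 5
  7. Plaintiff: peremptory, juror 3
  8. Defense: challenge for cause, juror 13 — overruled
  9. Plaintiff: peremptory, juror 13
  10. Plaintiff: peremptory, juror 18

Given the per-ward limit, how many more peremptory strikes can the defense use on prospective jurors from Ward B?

Defense peremptories so far: #6, #5 — 2 of 10 used, 8 left overall.
Against Ward B: #6 — 1 used; per-ward cap 5 leaves 4.
Binding limit: min(8, 4) = 4.

4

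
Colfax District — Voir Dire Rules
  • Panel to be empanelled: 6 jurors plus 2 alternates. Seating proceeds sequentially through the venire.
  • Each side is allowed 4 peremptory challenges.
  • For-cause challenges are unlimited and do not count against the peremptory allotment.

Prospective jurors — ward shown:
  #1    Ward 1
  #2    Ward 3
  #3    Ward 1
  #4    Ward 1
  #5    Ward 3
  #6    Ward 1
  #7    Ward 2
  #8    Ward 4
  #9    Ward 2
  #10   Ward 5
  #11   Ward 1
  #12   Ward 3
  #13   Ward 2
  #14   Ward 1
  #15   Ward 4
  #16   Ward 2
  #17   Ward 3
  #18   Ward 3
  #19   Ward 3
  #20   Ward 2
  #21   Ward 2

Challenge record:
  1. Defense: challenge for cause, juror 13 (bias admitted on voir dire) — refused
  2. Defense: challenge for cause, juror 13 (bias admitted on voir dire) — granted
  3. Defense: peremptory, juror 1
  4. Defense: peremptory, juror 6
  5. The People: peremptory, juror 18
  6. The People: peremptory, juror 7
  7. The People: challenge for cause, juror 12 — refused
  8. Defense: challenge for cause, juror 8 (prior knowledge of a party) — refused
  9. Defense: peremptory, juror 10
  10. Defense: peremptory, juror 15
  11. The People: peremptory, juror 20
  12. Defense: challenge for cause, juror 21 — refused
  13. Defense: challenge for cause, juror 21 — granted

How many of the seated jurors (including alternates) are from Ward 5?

Removed: #1, #6, #7, #10, #13, #15, #18, #20, #21.
Seated (8 incl. alternates): #2, #3, #4, #5, #8, #9, #11, #12.
None of those are in Ward 5 → 0.

0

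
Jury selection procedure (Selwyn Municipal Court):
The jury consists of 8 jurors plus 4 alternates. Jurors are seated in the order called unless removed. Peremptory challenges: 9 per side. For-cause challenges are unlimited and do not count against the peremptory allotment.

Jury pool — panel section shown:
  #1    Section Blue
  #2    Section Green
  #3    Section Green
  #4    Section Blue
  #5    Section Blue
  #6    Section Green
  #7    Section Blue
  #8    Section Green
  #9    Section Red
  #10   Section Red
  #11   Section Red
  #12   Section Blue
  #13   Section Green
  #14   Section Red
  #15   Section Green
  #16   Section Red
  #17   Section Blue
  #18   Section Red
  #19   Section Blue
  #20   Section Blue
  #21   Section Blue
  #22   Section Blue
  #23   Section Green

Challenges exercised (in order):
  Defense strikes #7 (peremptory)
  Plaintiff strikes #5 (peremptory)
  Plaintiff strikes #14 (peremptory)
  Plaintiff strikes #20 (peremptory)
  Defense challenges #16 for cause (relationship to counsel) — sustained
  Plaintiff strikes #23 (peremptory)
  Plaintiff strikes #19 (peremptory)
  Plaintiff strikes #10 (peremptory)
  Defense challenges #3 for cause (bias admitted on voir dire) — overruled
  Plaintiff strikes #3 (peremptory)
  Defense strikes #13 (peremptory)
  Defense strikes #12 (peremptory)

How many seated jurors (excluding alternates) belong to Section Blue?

2

Removed: #3, #5, #7, #10, #12, #13, #14, #16, #19, #20, #23.
Seated jurors 1–8: #1, #2, #4, #6, #8, #9, #11, #15 (alternates #17, #18, #21, #22 not counted).
Of those, in Section Blue: #1, #4 → 2.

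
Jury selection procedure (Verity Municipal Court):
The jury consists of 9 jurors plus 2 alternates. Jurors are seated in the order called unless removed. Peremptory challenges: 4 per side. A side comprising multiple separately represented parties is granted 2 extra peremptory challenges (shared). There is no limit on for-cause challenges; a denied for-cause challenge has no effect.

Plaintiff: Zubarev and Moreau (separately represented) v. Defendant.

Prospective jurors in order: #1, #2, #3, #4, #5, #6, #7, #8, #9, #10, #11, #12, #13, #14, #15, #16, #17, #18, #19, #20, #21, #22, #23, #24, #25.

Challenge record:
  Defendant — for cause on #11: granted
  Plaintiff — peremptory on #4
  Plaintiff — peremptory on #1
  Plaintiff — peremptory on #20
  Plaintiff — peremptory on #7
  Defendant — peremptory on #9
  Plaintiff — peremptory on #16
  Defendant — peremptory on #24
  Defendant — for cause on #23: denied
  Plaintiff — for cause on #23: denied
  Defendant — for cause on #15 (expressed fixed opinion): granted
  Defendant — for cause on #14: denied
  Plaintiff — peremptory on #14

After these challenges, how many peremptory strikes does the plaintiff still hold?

0

Plaintiff allotment: 4 base + 2 multi-party = 6.
Plaintiff peremptories used: #4, #1, #20, #7, #16, #14 — 6 (the for-cause on #23 doesn't count).
Remaining: 6 − 6 = 0.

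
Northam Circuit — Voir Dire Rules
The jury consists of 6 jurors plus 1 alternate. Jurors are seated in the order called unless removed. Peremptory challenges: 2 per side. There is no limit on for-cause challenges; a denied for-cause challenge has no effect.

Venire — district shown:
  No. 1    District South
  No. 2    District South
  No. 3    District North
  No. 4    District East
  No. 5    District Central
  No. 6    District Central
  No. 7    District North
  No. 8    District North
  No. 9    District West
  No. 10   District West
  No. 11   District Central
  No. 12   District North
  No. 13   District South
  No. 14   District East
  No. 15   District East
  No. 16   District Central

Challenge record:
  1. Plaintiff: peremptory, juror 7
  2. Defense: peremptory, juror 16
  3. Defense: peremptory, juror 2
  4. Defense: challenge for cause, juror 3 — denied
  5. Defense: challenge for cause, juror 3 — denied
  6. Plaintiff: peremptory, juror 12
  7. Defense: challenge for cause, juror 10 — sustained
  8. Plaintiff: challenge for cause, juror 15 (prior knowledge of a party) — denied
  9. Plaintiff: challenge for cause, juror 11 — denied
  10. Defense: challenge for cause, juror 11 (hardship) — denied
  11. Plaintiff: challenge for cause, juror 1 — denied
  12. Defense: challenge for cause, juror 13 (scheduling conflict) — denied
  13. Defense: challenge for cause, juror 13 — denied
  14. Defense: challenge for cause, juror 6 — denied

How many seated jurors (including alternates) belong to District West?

Removed: #2, #7, #10, #12, #16.
Seated (7 incl. alternates): #1, #3, #4, #5, #6, #8, #9.
Of those, in District West: #9 → 1.

1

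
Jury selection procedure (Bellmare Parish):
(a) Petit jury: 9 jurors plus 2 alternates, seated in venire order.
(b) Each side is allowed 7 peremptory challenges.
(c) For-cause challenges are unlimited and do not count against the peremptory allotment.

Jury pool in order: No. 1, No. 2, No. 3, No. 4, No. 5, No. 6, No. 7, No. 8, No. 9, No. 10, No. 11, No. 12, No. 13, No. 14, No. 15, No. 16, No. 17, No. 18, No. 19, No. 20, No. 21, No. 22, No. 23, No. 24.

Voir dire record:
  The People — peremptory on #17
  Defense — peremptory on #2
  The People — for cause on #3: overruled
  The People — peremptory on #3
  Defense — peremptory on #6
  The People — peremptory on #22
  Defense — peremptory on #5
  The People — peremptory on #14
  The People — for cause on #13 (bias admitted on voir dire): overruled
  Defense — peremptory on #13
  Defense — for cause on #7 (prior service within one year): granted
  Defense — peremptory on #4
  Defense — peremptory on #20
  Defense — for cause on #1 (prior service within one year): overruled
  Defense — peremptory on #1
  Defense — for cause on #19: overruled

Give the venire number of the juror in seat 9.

Removed: #1, #2, #3, #4, #5, #6, #7, #13, #14, #17, #20, #22. (#19 stays — for-cause denied.)
Filling seats in venire order through position 9: #8, #9, #10, #11, #12, #15, #16, #18, #19.
So seat 9 is #19.

19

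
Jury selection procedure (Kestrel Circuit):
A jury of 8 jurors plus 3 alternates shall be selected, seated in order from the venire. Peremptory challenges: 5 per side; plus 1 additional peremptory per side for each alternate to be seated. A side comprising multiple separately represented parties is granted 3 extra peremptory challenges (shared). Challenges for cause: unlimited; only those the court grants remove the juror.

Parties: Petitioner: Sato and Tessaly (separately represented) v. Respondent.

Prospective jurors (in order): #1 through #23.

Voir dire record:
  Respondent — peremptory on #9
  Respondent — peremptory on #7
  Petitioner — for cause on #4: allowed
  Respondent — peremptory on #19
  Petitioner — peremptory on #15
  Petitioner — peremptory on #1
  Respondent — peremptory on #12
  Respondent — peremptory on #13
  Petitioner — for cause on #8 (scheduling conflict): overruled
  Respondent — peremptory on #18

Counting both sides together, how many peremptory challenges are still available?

Petitioner allotment: 5 base + 1 × 3 alternates + 3 multi-party = 11. Respondent allotment: 5 base + 1 × 3 alternates = 8.
Petitioner peremptories used: #15, #1 — 2 (for-cause on #4, #8 don't count).
Respondent peremptories used: #9, #7, #19, #12, #13, #18 — 6.
Remaining: (11 − 2) + (8 − 6) = 11.

11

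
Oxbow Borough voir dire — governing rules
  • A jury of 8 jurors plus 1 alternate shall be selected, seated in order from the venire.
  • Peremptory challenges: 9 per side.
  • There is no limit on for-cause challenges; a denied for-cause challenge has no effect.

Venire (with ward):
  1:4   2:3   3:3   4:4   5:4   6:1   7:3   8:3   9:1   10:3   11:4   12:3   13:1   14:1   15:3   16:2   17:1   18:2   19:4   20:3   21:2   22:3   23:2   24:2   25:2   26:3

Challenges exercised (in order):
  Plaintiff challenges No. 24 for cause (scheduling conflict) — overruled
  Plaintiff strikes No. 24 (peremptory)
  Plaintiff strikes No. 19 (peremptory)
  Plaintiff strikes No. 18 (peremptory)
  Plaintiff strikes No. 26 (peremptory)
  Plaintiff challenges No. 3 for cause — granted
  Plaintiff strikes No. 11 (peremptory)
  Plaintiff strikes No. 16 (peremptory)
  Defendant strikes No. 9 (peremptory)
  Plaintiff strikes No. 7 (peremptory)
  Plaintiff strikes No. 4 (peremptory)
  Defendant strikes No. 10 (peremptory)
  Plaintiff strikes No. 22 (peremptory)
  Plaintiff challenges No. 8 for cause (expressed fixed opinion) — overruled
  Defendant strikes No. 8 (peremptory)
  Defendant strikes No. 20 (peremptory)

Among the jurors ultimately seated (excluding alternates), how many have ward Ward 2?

0

Removed: #3, #4, #7, #8, #9, #10, #11, #16, #18, #19, #20, #22, #24, #26.
Seated jurors 1–8: #1, #2, #5, #6, #12, #13, #14, #15 (alternates #17 not counted).
None of those are in Ward 2 → 0.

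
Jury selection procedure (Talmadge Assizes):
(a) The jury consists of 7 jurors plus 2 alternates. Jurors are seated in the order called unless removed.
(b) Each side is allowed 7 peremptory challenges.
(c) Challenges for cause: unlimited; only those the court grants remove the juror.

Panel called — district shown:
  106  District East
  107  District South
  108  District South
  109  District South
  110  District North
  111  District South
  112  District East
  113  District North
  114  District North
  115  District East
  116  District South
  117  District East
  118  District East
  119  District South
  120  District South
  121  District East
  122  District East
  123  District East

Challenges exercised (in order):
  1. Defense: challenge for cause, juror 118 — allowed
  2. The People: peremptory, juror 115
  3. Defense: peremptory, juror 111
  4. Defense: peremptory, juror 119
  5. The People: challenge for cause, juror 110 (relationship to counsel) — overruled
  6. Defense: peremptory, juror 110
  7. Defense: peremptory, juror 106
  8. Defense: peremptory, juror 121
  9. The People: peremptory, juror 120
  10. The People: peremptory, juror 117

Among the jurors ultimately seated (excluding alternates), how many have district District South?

4

Removed: #106, #110, #111, #115, #117, #118, #119, #120, #121.
Seated jurors 1–7: #107, #108, #109, #112, #113, #114, #116 (alternates #122, #123 not counted).
Of those, in District South: #107, #108, #109, #116 → 4.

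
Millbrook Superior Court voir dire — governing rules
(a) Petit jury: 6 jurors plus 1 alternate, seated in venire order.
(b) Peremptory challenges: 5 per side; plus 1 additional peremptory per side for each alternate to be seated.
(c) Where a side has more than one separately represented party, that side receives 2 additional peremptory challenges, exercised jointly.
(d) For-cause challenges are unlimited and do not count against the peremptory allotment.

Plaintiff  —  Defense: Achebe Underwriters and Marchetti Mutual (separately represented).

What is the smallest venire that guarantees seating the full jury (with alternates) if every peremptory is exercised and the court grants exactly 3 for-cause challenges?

Seats to fill: 6 + 1 alternates = 7.
Peremptories — Plaintiff: 5 + 1×1 = 6; Defense: 5 + 1×1 + 2 = 8; total 14.
For-cause removals: 3.
Minimum venire: 7 + 14 + 3 = 24.

24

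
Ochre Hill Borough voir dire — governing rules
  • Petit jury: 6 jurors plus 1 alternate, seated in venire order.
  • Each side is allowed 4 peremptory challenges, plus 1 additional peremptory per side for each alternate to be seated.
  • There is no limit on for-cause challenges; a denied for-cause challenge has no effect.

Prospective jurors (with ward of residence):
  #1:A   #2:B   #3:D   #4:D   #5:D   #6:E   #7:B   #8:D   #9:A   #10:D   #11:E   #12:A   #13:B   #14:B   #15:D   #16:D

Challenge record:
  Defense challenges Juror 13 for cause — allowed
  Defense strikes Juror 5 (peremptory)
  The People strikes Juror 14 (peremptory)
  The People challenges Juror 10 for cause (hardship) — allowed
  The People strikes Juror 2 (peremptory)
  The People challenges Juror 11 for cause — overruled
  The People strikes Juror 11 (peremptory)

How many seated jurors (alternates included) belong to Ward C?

Removed: #2, #5, #10, #11, #13, #14.
Seated (7 incl. alternates): #1, #3, #4, #6, #7, #8, #9.
None of those are in Ward C → 0.

0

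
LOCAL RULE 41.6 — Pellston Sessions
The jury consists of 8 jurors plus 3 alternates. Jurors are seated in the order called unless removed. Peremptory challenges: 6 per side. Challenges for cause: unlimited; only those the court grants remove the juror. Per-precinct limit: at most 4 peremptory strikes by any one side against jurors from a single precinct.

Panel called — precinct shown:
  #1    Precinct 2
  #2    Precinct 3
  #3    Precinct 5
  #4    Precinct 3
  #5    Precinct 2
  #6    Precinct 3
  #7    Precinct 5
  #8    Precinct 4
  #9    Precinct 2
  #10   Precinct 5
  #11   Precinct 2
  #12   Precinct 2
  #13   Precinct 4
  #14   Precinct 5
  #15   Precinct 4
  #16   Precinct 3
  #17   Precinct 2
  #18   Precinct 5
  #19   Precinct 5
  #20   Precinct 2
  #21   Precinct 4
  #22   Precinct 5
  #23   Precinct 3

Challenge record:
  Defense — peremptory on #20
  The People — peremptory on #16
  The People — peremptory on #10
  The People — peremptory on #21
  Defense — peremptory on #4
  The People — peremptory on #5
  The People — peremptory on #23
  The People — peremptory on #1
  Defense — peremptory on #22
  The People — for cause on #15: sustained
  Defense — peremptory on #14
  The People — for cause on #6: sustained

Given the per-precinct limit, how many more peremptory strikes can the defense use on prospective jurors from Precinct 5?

2

Defense peremptories so far: #20, #4, #22, #14 — 4 of 6 used, 2 left overall.
Against Precinct 5: #22, #14 — 2 used; per-precinct cap 4 leaves 2.
Binding limit: min(2, 2) = 2.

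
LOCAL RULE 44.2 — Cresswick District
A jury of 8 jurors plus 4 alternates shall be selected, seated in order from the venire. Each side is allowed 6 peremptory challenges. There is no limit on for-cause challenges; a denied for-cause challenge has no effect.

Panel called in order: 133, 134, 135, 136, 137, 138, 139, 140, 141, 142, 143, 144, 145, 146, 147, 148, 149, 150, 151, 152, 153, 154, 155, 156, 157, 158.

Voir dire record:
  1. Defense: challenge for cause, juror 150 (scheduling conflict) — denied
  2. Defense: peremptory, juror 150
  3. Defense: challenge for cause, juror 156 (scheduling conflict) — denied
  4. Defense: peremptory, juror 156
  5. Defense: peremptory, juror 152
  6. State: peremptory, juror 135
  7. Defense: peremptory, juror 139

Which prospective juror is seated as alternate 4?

Removed: #135, #139, #150, #152, #156.
Seating in order: seats 1–8 → #133, #134, #136, #137, #138, #140, #141, #142; alternates → #143, #144, #145, #146.
So alternate 4 is #146.

146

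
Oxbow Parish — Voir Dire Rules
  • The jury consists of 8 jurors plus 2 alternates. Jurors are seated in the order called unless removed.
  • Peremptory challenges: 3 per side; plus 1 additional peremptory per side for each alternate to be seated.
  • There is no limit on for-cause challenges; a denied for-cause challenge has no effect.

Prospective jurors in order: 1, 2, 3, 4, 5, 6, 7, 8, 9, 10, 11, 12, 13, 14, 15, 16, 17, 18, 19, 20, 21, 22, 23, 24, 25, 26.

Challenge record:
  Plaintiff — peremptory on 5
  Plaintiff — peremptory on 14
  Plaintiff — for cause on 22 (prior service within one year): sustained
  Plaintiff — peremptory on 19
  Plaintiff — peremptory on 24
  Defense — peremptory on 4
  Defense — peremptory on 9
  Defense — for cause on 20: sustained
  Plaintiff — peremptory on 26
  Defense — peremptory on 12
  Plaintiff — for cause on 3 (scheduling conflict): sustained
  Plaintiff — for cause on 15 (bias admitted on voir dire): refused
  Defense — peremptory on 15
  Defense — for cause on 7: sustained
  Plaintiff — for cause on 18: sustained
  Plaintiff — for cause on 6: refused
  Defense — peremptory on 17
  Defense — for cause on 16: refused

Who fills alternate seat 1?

Removed: #3, #4, #5, #7, #9, #12, #14, #15, #17, #18, #19, #20, #22, #24, #26. (#6, #16 stay — for-cause denied.)
Seating in order: seats 1–8 → #1, #2, #6, #8, #10, #11, #13, #16; alternates → #21, #23.
So alternate 1 is #21.

21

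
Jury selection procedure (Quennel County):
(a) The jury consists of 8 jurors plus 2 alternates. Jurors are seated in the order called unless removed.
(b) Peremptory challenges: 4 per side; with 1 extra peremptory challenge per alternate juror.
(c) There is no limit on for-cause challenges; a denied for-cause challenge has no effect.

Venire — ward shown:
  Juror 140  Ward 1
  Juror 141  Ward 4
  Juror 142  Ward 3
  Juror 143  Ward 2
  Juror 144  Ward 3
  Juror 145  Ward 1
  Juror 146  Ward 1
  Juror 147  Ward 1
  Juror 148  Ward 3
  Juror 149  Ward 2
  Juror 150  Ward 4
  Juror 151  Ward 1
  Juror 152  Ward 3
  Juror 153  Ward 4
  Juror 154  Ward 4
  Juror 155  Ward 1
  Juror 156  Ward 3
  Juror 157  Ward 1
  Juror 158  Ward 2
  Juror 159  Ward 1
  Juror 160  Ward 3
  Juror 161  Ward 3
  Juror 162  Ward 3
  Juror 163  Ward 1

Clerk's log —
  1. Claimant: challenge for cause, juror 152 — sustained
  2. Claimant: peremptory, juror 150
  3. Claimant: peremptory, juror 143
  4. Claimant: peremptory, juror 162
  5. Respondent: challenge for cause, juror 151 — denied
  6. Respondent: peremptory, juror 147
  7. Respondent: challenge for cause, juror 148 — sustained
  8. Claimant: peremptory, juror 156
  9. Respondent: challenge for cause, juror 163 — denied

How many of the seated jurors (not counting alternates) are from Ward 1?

Removed: #143, #147, #148, #150, #152, #156, #162.
Seated jurors 1–8: #140, #141, #142, #144, #145, #146, #149, #151 (alternates #153, #154 not counted).
Of those, in Ward 1: #140, #145, #146, #151 → 4.

4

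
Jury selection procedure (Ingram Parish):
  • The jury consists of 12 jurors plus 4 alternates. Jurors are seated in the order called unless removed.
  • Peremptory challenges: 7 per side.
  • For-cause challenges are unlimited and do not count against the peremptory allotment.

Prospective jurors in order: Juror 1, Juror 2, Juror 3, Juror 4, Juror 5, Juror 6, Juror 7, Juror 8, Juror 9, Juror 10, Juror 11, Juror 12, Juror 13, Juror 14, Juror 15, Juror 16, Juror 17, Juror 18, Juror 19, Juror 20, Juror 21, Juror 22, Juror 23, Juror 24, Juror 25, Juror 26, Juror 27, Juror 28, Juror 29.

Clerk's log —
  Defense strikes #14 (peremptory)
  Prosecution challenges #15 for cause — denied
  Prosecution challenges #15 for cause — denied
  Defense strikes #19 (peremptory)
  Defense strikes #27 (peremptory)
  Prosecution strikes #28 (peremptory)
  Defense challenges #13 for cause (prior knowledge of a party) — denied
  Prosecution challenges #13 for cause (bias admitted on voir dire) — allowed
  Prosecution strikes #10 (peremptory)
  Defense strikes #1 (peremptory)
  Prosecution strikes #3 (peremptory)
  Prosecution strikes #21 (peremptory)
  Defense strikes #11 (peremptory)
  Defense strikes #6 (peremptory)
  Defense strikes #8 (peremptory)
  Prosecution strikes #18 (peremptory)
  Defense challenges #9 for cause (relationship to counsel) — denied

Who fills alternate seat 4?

Removed: #1, #3, #6, #8, #10, #11, #13, #14, #18, #19, #21, #27, #28. (#9, #15 stay — for-cause denied.)
Seating in order: seats 1–12 → #2, #4, #5, #7, #9, #12, #15, #16, #17, #20, #22, #23; alternates → #24, #25, #26, #29.
So alternate 4 is #29.

29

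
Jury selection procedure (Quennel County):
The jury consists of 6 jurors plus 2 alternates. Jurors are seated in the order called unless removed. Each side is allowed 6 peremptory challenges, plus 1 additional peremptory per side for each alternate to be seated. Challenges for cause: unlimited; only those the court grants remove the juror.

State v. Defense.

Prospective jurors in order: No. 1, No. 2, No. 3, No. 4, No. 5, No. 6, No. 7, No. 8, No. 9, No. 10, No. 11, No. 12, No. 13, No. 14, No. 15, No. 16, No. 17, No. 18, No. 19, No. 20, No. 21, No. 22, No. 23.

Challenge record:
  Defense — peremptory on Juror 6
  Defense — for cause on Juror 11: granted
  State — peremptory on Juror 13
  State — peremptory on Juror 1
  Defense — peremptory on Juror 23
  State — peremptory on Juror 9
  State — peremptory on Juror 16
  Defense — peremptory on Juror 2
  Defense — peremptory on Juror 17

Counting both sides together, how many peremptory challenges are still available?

8

State allotment: 6 base + 1 × 2 alternates = 8. Defense allotment: 6 base + 1 × 2 alternates = 8.
State peremptories used: #13, #1, #9, #16 — 4.
Defense peremptories used: #6, #23, #2, #17 — 4 (the for-cause on #11 doesn't count).
Remaining: (8 − 4) + (8 − 4) = 8.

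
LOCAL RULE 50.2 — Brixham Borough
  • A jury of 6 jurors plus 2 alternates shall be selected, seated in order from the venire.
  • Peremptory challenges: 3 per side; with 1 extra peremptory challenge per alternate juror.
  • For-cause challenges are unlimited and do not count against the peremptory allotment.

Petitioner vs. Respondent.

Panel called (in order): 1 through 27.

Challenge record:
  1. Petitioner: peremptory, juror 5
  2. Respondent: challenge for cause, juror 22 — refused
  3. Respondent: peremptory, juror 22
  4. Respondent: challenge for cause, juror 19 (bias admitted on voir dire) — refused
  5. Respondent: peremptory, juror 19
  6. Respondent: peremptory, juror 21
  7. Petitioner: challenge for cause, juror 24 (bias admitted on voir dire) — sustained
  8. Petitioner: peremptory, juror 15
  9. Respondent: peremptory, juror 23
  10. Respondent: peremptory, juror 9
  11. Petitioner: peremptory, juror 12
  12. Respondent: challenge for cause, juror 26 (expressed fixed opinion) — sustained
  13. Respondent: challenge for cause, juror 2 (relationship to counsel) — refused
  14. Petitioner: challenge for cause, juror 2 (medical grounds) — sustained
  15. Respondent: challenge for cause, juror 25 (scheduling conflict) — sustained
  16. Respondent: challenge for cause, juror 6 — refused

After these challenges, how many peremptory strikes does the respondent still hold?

0

Respondent allotment: 3 base + 1 × 2 alternates = 5.
Respondent peremptories used: #22, #19, #21, #23, #9 — 5 (for-cause on #22, #19, #26, #2, #25, #6 don't count).
Remaining: 5 − 5 = 0.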